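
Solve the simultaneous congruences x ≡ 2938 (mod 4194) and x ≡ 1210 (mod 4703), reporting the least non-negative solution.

4318564

Write x = 2938 + 4194·k. Then 4194·k ≡ 1210 − 2938 ≡ 2975 (mod 4703).
Need 4194⁻¹ mod 4703. Extended Euclid on (4703, 4194):
4703 = 1*4194 + 509
4194 = 8*509 + 122
509 = 4*122 + 21
122 = 5*21 + 17
21 = 1*17 + 4
17 = 4*4 + 1
4 = 4*1 + 0
Back-substitute:
1 = 17 − 4·4
1 = −4·21 + 5·17
1 = 5·122 − 29·21
1 = −29·509 + 121·122
1 = 121·4194 − 997·509
1 = −997·4703 + 1118·4194
4194⁻¹ ≡ 1118 (mod 4703), so k ≡ 1118·2975 ≡ 1029 (mod 4703).
x = 2938 + 4194·1029 = 4318564.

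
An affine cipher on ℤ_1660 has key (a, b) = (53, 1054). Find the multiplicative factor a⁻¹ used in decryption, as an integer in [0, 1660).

877

Apply the Euclidean algorithm to 1660 and 53:
1660 = 31*53 + 17
53 = 3*17 + 2
17 = 8*2 + 1
2 = 2*1 + 0
Since gcd(53, 1660) = 1, back-substitute to write 1 as a combination:
1 = 17 − 8·2
1 = −8·53 + 25·17
1 = 25·1660 − 783·53
Hence 53⁻¹ ≡ -783 ≡ 877 (mod 1660).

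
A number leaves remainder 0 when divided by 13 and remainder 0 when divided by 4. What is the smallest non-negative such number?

Write x = 0 + 13·k. Then 13·k ≡ 0 − 0 ≡ 0 (mod 4).
Need 13⁻¹ mod 4. Extended Euclid on (4, 1):
4 = 4*1 + 0
13⁻¹ ≡ 1 (mod 4), so k ≡ 1·0 ≡ 0 (mod 4).
x = 0 + 13·0 = 0.

0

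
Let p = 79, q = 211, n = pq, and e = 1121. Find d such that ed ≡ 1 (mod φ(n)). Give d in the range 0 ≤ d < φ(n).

15401

φ(n) = (p−1)(q−1) = 78·210 = 16380.
Need d with 1121·d ≡ 1 (mod 16380). Apply the extended Euclidean algorithm:
16380 = 14·1121 + 686
1121 = 1·686 + 435
686 = 1·435 + 251
435 = 1·251 + 184
251 = 1·184 + 67
184 = 2·67 + 50
67 = 1·50 + 17
50 = 2·17 + 16
17 = 1·16 + 1
16 = 16·1 + 0
Back-substitute:
1 = 17 − 16
1 = −50 + 3·17
1 = 3·67 − 4·50
1 = −4·184 + 11·67
1 = 11·251 − 15·184
1 = −15·435 + 26·251
1 = 26·686 − 41·435
1 = −41·1121 + 67·686
1 = 67·16380 − 979·1121
So 1121·(-979) ≡ 1 (mod 16380), hence d ≡ -979 ≡ 15401 (mod 16380).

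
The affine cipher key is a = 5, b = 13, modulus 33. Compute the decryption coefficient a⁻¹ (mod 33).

20

Extended Euclidean algorithm:
33 = 6×5 + 3
5 = 1×3 + 2
3 = 1×2 + 1
2 = 2×1 + 0
The gcd is 1. Working backward:
1 = 3 − 2
1 = −5 + 2·3
1 = 2·33 − 13·5
Hence 5⁻¹ ≡ -13 ≡ 20 (mod 33).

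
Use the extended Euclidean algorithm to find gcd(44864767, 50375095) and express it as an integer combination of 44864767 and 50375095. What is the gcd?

Repeated division:
50375095 = 1×44864767 + 5510328
44864767 = 8×5510328 + 782143
5510328 = 7×782143 + 35327
782143 = 22×35327 + 4949
35327 = 7×4949 + 684
4949 = 7×684 + 161
684 = 4×161 + 40
161 = 4×40 + 1
40 = 40×1 + 0
gcd(44864767, 50375095) = 1.
Working backward:
1 = 161 − 4·40
1 = −4·684 + 17·161
1 = 17·4949 − 123·684
1 = −123·35327 + 878·4949
1 = 878·782143 − 19439·35327
1 = −19439·5510328 + 136951·782143
1 = 136951·44864767 − 1115047·5510328
1 = −1115047·50375095 + 1251998·44864767
So 1 = (-1115047)·50375095 + (1251998)·44864767.

1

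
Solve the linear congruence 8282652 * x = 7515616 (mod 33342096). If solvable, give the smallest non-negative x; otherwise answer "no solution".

no solution

gcd(8282652, 33342096):
33342096 = 4·8282652 + 211488
8282652 = 39·211488 + 34620
211488 = 6·34620 + 3768
34620 = 9·3768 + 708
3768 = 5·708 + 228
708 = 3·228 + 24
228 = 9·24 + 12
24 = 2·12 + 0
gcd = 12, but 12 ∤ 7515616, so the congruence has no solution.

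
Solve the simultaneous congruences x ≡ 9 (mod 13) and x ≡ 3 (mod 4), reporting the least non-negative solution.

35

Write x = 9 + 13·k. Then 13·k ≡ 3 − 9 ≡ 2 (mod 4).
Need 13⁻¹ mod 4. Extended Euclid on (4, 1):
4 = 4×1 + 0
13⁻¹ ≡ 1 (mod 4), so k ≡ 1·2 ≡ 2 (mod 4).
x = 9 + 13·2 = 35.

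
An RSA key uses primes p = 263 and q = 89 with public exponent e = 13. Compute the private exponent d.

φ(n) = (p−1)(q−1) = 262·88 = 23056.
Need d with 13·d ≡ 1 (mod 23056). Apply the extended Euclidean algorithm:
23056 = 1773·13 + 7
13 = 1·7 + 6
7 = 1·6 + 1
6 = 6·1 + 0
Back-substitute:
1 = 7 − 6
1 = −13 + 2·7
1 = 2·23056 − 3547·13
So 13·(-3547) ≡ 1 (mod 23056), hence d ≡ -3547 ≡ 19509 (mod 23056).

19509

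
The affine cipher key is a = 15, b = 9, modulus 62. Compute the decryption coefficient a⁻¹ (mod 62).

29

Apply the Euclidean algorithm to 62 and 15:
62 = 4·15 + 2
15 = 7·2 + 1
2 = 2·1 + 0
gcd = 1, so the inverse exists. Back-substitute:
1 = 15 − 7·2
1 = −7·62 + 29·15
So 15·29 ≡ 1 (mod 62).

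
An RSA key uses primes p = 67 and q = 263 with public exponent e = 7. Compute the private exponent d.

φ(n) = (p−1)(q−1) = 66·262 = 17292.
Need d with 7·d ≡ 1 (mod 17292). Apply the extended Euclidean algorithm:
17292 = 2470*7 + 2
7 = 3*2 + 1
2 = 2*1 + 0
Back-substitute:
1 = 7 − 3·2
1 = −3·17292 + 7411·7
So 7·7411 ≡ 1 (mod 17292), hence d = 7411.

7411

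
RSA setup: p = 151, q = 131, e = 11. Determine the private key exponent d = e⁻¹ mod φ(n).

φ(n) = (p−1)(q−1) = 150·130 = 19500.
Need d with 11·d ≡ 1 (mod 19500). Apply the extended Euclidean algorithm:
19500 = 1772*11 + 8
11 = 1*8 + 3
8 = 2*3 + 2
3 = 1*2 + 1
2 = 2*1 + 0
Back-substitute:
1 = 3 − 2
1 = −8 + 3·3
1 = 3·11 − 4·8
1 = −4·19500 + 7091·11
So 11·7091 ≡ 1 (mod 19500), hence d = 7091.

7091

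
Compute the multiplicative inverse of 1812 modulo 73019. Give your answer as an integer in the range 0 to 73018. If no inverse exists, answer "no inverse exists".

39693

Extended Euclidean algorithm:
73019 = 40·1812 + 539
1812 = 3·539 + 195
539 = 2·195 + 149
195 = 1·149 + 46
149 = 3·46 + 11
46 = 4·11 + 2
11 = 5·2 + 1
2 = 2·1 + 0
Since gcd(1812, 73019) = 1, back-substitute to write 1 as a combination:
1 = 11 − 5·2
1 = −5·46 + 21·11
1 = 21·149 − 68·46
1 = −68·195 + 89·149
1 = 89·539 − 246·195
1 = −246·1812 + 827·539
1 = 827·73019 − 33326·1812
So 1812·(-33326) ≡ 1 (mod 73019), and -33326 ≡ 39693 (mod 73019).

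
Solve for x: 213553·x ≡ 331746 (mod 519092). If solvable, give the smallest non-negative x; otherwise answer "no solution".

First find gcd(213553, 519092):
519092 = 2*213553 + 91986
213553 = 2*91986 + 29581
91986 = 3*29581 + 3243
29581 = 9*3243 + 394
3243 = 8*394 + 91
394 = 4*91 + 30
91 = 3*30 + 1
30 = 30*1 + 0
gcd = 1, so a unique solution mod 519092 exists.
Back-substitute for the Bézout coefficients:
1 = 91 − 3·30
1 = −3·394 + 13·91
1 = 13·3243 − 107·394
1 = −107·29581 + 976·3243
1 = 976·91986 − 3035·29581
1 = −3035·213553 + 7046·91986
1 = 7046·519092 − 17127·213553
So 213553·(-17127) ≡ 1 (mod 519092), giving 213553⁻¹ ≡ 501965.
x ≡ 213553⁻¹·331746 ≡ 501965·331746 ≡ 167290 (mod 519092).

167290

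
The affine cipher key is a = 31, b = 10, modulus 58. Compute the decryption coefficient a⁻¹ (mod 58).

15

Extended Euclidean algorithm:
58 = 1*31 + 27
31 = 1*27 + 4
27 = 6*4 + 3
4 = 1*3 + 1
3 = 3*1 + 0
Since gcd(31, 58) = 1, back-substitute to write 1 as a combination:
1 = 4 − 3
1 = −27 + 7·4
1 = 7·31 − 8·27
1 = −8·58 + 15·31
So 31·15 ≡ 1 (mod 58).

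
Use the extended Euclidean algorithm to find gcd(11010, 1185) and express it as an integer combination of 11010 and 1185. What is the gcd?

15

Euclidean algorithm:
11010 = 9·1185 + 345
1185 = 3·345 + 150
345 = 2·150 + 45
150 = 3·45 + 15
45 = 3·15 + 0
gcd(11010, 1185) = 15.
Back-substituting:
15 = 150 − 3·45
15 = −3·345 + 7·150
15 = 7·1185 − 24·345
15 = −24·11010 + 223·1185
So 15 = (-24)·11010 + (223)·1185.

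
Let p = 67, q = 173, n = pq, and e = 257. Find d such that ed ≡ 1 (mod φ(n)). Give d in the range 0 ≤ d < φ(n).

6449

φ(n) = (p−1)(q−1) = 66·172 = 11352.
Need d with 257·d ≡ 1 (mod 11352). Apply the extended Euclidean algorithm:
11352 = 44*257 + 44
257 = 5*44 + 37
44 = 1*37 + 7
37 = 5*7 + 2
7 = 3*2 + 1
2 = 2*1 + 0
Back-substitute:
1 = 7 − 3·2
1 = −3·37 + 16·7
1 = 16·44 − 19·37
1 = −19·257 + 111·44
1 = 111·11352 − 4903·257
So 257·(-4903) ≡ 1 (mod 11352), hence d ≡ -4903 ≡ 6449 (mod 11352).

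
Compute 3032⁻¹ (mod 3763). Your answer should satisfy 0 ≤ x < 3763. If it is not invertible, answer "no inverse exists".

453

Extended Euclidean algorithm:
3763 = 1·3032 + 731
3032 = 4·731 + 108
731 = 6·108 + 83
108 = 1·83 + 25
83 = 3·25 + 8
25 = 3·8 + 1
8 = 8·1 + 0
Since gcd(3032, 3763) = 1, back-substitute to write 1 as a combination:
1 = 25 − 3·8
1 = −3·83 + 10·25
1 = 10·108 − 13·83
1 = −13·731 + 88·108
1 = 88·3032 − 365·731
1 = −365·3763 + 453·3032
So 3032·453 ≡ 1 (mod 3763).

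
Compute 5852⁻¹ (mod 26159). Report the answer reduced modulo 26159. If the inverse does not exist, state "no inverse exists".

Euclidean algorithm on 26159, 5852:
26159 = 4×5852 + 2751
5852 = 2×2751 + 350
2751 = 7×350 + 301
350 = 1×301 + 49
301 = 6×49 + 7
49 = 7×7 + 0
gcd(5852, 26159) = 7 ≠ 1, so 5852 has no multiplicative inverse modulo 26159.

no inverse exists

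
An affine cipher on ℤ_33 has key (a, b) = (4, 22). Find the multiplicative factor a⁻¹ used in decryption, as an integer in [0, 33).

Run Euclid on (33, 4):
33 = 8*4 + 1
4 = 4*1 + 0
The gcd is 1. Working backward:
1 = 33 − 8·4
Thus 4·(-8) ≡ 1 (mod 33); reducing, -8 mod 33 = 25.

25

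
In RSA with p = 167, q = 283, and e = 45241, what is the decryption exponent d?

φ(n) = (p−1)(q−1) = 166·282 = 46812.
Need d with 45241·d ≡ 1 (mod 46812). Apply the extended Euclidean algorithm:
46812 = 1*45241 + 1571
45241 = 28*1571 + 1253
1571 = 1*1253 + 318
1253 = 3*318 + 299
318 = 1*299 + 19
299 = 15*19 + 14
19 = 1*14 + 5
14 = 2*5 + 4
5 = 1*4 + 1
4 = 4*1 + 0
Back-substitute:
1 = 5 − 4
1 = −14 + 3·5
1 = 3·19 − 4·14
1 = −4·299 + 63·19
1 = 63·318 − 67·299
1 = −67·1253 + 264·318
1 = 264·1571 − 331·1253
1 = −331·45241 + 9532·1571
1 = 9532·46812 − 9863·45241
So 45241·(-9863) ≡ 1 (mod 46812), hence d ≡ -9863 ≡ 36949 (mod 46812).

36949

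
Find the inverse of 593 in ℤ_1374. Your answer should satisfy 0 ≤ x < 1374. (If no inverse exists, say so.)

95

Extended Euclidean algorithm:
1374 = 2*593 + 188
593 = 3*188 + 29
188 = 6*29 + 14
29 = 2*14 + 1
14 = 14*1 + 0
The gcd is 1. Working backward:
1 = 29 − 2·14
1 = −2·188 + 13·29
1 = 13·593 − 41·188
1 = −41·1374 + 95·593
So 593·95 ≡ 1 (mod 1374).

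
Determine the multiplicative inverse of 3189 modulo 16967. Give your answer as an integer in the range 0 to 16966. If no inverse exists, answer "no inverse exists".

7587

Apply the Euclidean algorithm to 16967 and 3189:
16967 = 5×3189 + 1022
3189 = 3×1022 + 123
1022 = 8×123 + 38
123 = 3×38 + 9
38 = 4×9 + 2
9 = 4×2 + 1
2 = 2×1 + 0
The gcd is 1. Working backward:
1 = 9 − 4·2
1 = −4·38 + 17·9
1 = 17·123 − 55·38
1 = −55·1022 + 457·123
1 = 457·3189 − 1426·1022
1 = −1426·16967 + 7587·3189
So 3189·7587 ≡ 1 (mod 16967).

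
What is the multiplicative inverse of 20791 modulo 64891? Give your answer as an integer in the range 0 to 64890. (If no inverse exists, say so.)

gcd(64891, 20791) by repeated division:
64891 = 3·20791 + 2518
20791 = 8·2518 + 647
2518 = 3·647 + 577
647 = 1·577 + 70
577 = 8·70 + 17
70 = 4·17 + 2
17 = 8·2 + 1
2 = 2·1 + 0
gcd = 1, so the inverse exists. Back-substitute:
1 = 17 − 8·2
1 = −8·70 + 33·17
1 = 33·577 − 272·70
1 = −272·647 + 305·577
1 = 305·2518 − 1187·647
1 = −1187·20791 + 9801·2518
1 = 9801·64891 − 30590·20791
Thus 20791·(-30590) ≡ 1 (mod 64891); reducing, -30590 mod 64891 = 34301.

34301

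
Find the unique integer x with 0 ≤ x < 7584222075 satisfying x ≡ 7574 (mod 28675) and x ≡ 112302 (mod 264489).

6598583874

Write x = 7574 + 28675·k. Then 28675·k ≡ 112302 − 7574 ≡ 104728 (mod 264489).
Need 28675⁻¹ mod 264489. Extended Euclid on (264489, 28675):
264489 = 9×28675 + 6414
28675 = 4×6414 + 3019
6414 = 2×3019 + 376
3019 = 8×376 + 11
376 = 34×11 + 2
11 = 5×2 + 1
2 = 2×1 + 0
Back-substitute:
1 = 11 − 5·2
1 = −5·376 + 171·11
1 = 171·3019 − 1373·376
1 = −1373·6414 + 2917·3019
1 = 2917·28675 − 13041·6414
1 = −13041·264489 + 120286·28675
28675⁻¹ ≡ 120286 (mod 264489), so k ≡ 120286·104728 ≡ 230116 (mod 264489).
x = 7574 + 28675·230116 = 6598583874.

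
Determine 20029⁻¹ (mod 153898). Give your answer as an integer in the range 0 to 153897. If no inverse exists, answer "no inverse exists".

Run Euclid on (153898, 20029):
153898 = 7·20029 + 13695
20029 = 1·13695 + 6334
13695 = 2·6334 + 1027
6334 = 6·1027 + 172
1027 = 5·172 + 167
172 = 1·167 + 5
167 = 33·5 + 2
5 = 2·2 + 1
2 = 2·1 + 0
The gcd is 1. Working backward:
1 = 5 − 2·2
1 = −2·167 + 67·5
1 = 67·172 − 69·167
1 = −69·1027 + 412·172
1 = 412·6334 − 2541·1027
1 = −2541·13695 + 5494·6334
1 = 5494·20029 − 8035·13695
1 = −8035·153898 + 61739·20029
So 20029·61739 ≡ 1 (mod 153898).

61739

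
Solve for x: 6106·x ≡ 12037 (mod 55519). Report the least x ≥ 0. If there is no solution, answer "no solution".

First find gcd(6106, 55519):
55519 = 9×6106 + 565
6106 = 10×565 + 456
565 = 1×456 + 109
456 = 4×109 + 20
109 = 5×20 + 9
20 = 2×9 + 2
9 = 4×2 + 1
2 = 2×1 + 0
gcd = 1, so a unique solution mod 55519 exists.
Back-substitute for the Bézout coefficients:
1 = 9 − 4·2
1 = −4·20 + 9·9
1 = 9·109 − 49·20
1 = −49·456 + 205·109
1 = 205·565 − 254·456
1 = −254·6106 + 2745·565
1 = 2745·55519 − 24959·6106
So 6106·(-24959) ≡ 1 (mod 55519), giving 6106⁻¹ ≡ 30560.
x ≡ 6106⁻¹·12037 ≡ 30560·12037 ≡ 37345 (mod 55519).

37345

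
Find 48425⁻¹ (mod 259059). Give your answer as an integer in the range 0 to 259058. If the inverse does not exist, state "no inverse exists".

45665

Apply the Euclidean algorithm to 259059 and 48425:
259059 = 5×48425 + 16934
48425 = 2×16934 + 14557
16934 = 1×14557 + 2377
14557 = 6×2377 + 295
2377 = 8×295 + 17
295 = 17×17 + 6
17 = 2×6 + 5
6 = 1×5 + 1
5 = 5×1 + 0
gcd = 1, so the inverse exists. Back-substitute:
1 = 6 − 5
1 = −17 + 3·6
1 = 3·295 − 52·17
1 = −52·2377 + 419·295
1 = 419·14557 − 2566·2377
1 = −2566·16934 + 2985·14557
1 = 2985·48425 − 8536·16934
1 = −8536·259059 + 45665·48425
So 48425·45665 ≡ 1 (mod 259059).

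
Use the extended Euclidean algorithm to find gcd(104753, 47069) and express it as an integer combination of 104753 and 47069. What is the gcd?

Euclidean algorithm:
104753 = 2*47069 + 10615
47069 = 4*10615 + 4609
10615 = 2*4609 + 1397
4609 = 3*1397 + 418
1397 = 3*418 + 143
418 = 2*143 + 132
143 = 1*132 + 11
132 = 12*11 + 0
gcd(104753, 47069) = 11.
Working backward:
11 = 143 − 132
11 = −418 + 3·143
11 = 3·1397 − 10·418
11 = −10·4609 + 33·1397
11 = 33·10615 − 76·4609
11 = −76·47069 + 337·10615
11 = 337·104753 − 750·47069
So 11 = (337)·104753 + (-750)·47069.

11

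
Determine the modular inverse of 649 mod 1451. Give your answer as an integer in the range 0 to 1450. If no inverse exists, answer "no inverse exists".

Run Euclid on (1451, 649):
1451 = 2·649 + 153
649 = 4·153 + 37
153 = 4·37 + 5
37 = 7·5 + 2
5 = 2·2 + 1
2 = 2·1 + 0
gcd = 1, so the inverse exists. Back-substitute:
1 = 5 − 2·2
1 = −2·37 + 15·5
1 = 15·153 − 62·37
1 = −62·649 + 263·153
1 = 263·1451 − 588·649
Thus 649·(-588) ≡ 1 (mod 1451); reducing, -588 mod 1451 = 863.

863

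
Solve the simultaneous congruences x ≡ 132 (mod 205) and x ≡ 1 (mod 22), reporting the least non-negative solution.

Write x = 132 + 205·k. Then 205·k ≡ 1 − 132 ≡ 1 (mod 22).
Need 205⁻¹ mod 22. Extended Euclid on (22, 7):
22 = 3×7 + 1
7 = 7×1 + 0
Back-substitute:
1 = 22 − 3·7
205⁻¹ ≡ 19 (mod 22), so k ≡ 19·1 ≡ 19 (mod 22).
x = 132 + 205·19 = 4027.

4027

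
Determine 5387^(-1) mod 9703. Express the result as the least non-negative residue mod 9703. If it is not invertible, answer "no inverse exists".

Apply the Euclidean algorithm to 9703 and 5387:
9703 = 1*5387 + 4316
5387 = 1*4316 + 1071
4316 = 4*1071 + 32
1071 = 33*32 + 15
32 = 2*15 + 2
15 = 7*2 + 1
2 = 2*1 + 0
gcd = 1, so the inverse exists. Back-substitute:
1 = 15 − 7·2
1 = −7·32 + 15·15
1 = 15·1071 − 502·32
1 = −502·4316 + 2023·1071
1 = 2023·5387 − 2525·4316
1 = −2525·9703 + 4548·5387
So 5387·4548 ≡ 1 (mod 9703).

4548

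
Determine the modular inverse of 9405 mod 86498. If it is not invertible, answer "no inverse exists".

75995

Run Euclid on (86498, 9405):
86498 = 9*9405 + 1853
9405 = 5*1853 + 140
1853 = 13*140 + 33
140 = 4*33 + 8
33 = 4*8 + 1
8 = 8*1 + 0
Since gcd(9405, 86498) = 1, back-substitute to write 1 as a combination:
1 = 33 − 4·8
1 = −4·140 + 17·33
1 = 17·1853 − 225·140
1 = −225·9405 + 1142·1853
1 = 1142·86498 − 10503·9405
Thus 9405·(-10503) ≡ 1 (mod 86498); reducing, -10503 mod 86498 = 75995.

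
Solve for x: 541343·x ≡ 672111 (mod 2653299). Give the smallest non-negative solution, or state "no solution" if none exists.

102537

First find gcd(541343, 2653299):
2653299 = 4×541343 + 487927
541343 = 1×487927 + 53416
487927 = 9×53416 + 7183
53416 = 7×7183 + 3135
7183 = 2×3135 + 913
3135 = 3×913 + 396
913 = 2×396 + 121
396 = 3×121 + 33
121 = 3×33 + 22
33 = 1×22 + 11
22 = 2×11 + 0
gcd = 11 and 11 | 672111, so solutions exist. Divide through by 11: 49213x ≡ 61101 (mod 241209).
Now find 49213⁻¹ mod 241209:
241209 = 4·49213 + 44357
49213 = 1·44357 + 4856
44357 = 9·4856 + 653
4856 = 7·653 + 285
653 = 2·285 + 83
285 = 3·83 + 36
83 = 2·36 + 11
36 = 3·11 + 3
11 = 3·3 + 2
3 = 1·2 + 1
2 = 2·1 + 0
Back-substitute:
1 = 3 − 2
1 = −11 + 4·3
1 = 4·36 − 13·11
1 = −13·83 + 30·36
1 = 30·285 − 103·83
1 = −103·653 + 236·285
1 = 236·4856 − 1755·653
1 = −1755·44357 + 16031·4856
1 = 16031·49213 − 17786·44357
1 = −17786·241209 + 87175·49213
So 49213⁻¹ ≡ 87175 (mod 241209).
Then x ≡ 87175·61101 ≡ 102537 (mod 241209); the smallest non-negative solution is x = 102537.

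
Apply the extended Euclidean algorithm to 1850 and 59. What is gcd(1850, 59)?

1

Apply Euclid's algorithm to 1850 and 59:
1850 = 31*59 + 21
59 = 2*21 + 17
21 = 1*17 + 4
17 = 4*4 + 1
4 = 4*1 + 0
gcd(1850, 59) = 1.
Working backward:
1 = 17 − 4·4
1 = −4·21 + 5·17
1 = 5·59 − 14·21
1 = −14·1850 + 439·59
So 1 = (-14)·1850 + (439)·59.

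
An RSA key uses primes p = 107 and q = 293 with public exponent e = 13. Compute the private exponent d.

φ(n) = (p−1)(q−1) = 106·292 = 30952.
Need d with 13·d ≡ 1 (mod 30952). Apply the extended Euclidean algorithm:
30952 = 2380·13 + 12
13 = 1·12 + 1
12 = 12·1 + 0
Back-substitute:
1 = 13 − 12
1 = −30952 + 2381·13
So 13·2381 ≡ 1 (mod 30952), hence d = 2381.

2381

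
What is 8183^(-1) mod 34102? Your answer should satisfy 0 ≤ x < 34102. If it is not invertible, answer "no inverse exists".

921

Extended Euclidean algorithm:
34102 = 4*8183 + 1370
8183 = 5*1370 + 1333
1370 = 1*1333 + 37
1333 = 36*37 + 1
37 = 37*1 + 0
gcd = 1, so the inverse exists. Back-substitute:
1 = 1333 − 36·37
1 = −36·1370 + 37·1333
1 = 37·8183 − 221·1370
1 = −221·34102 + 921·8183
So 8183·921 ≡ 1 (mod 34102).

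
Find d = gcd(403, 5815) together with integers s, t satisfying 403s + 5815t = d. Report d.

Euclidean algorithm:
5815 = 14*403 + 173
403 = 2*173 + 57
173 = 3*57 + 2
57 = 28*2 + 1
2 = 2*1 + 0
gcd(403, 5815) = 1.
Back-substituting:
1 = 57 − 28·2
1 = −28·173 + 85·57
1 = 85·403 − 198·173
1 = −198·5815 + 2857·403
So 1 = (-198)·5815 + (2857)·403.

1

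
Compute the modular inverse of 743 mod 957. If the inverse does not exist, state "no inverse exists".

gcd(957, 743) by repeated division:
957 = 1·743 + 214
743 = 3·214 + 101
214 = 2·101 + 12
101 = 8·12 + 5
12 = 2·5 + 2
5 = 2·2 + 1
2 = 2·1 + 0
Since gcd(743, 957) = 1, back-substitute to write 1 as a combination:
1 = 5 − 2·2
1 = −2·12 + 5·5
1 = 5·101 − 42·12
1 = −42·214 + 89·101
1 = 89·743 − 309·214
1 = −309·957 + 398·743
So 743·398 ≡ 1 (mod 957).

398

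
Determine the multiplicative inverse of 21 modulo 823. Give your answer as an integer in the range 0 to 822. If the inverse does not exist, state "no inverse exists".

Run Euclid on (823, 21):
823 = 39·21 + 4
21 = 5·4 + 1
4 = 4·1 + 0
Since gcd(21, 823) = 1, back-substitute to write 1 as a combination:
1 = 21 − 5·4
1 = −5·823 + 196·21
So 21·196 ≡ 1 (mod 823).

196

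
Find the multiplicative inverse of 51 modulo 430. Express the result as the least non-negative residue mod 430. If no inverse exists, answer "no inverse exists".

Apply the Euclidean algorithm to 430 and 51:
430 = 8·51 + 22
51 = 2·22 + 7
22 = 3·7 + 1
7 = 7·1 + 0
Since gcd(51, 430) = 1, back-substitute to write 1 as a combination:
1 = 22 − 3·7
1 = −3·51 + 7·22
1 = 7·430 − 59·51
So 51·(-59) ≡ 1 (mod 430), and -59 ≡ 371 (mod 430).

371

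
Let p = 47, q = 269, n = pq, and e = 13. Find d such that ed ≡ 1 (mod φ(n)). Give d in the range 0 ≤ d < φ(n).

2845

φ(n) = (p−1)(q−1) = 46·268 = 12328.
Need d with 13·d ≡ 1 (mod 12328). Apply the extended Euclidean algorithm:
12328 = 948·13 + 4
13 = 3·4 + 1
4 = 4·1 + 0
Back-substitute:
1 = 13 − 3·4
1 = −3·12328 + 2845·13
So 13·2845 ≡ 1 (mod 12328), hence d = 2845.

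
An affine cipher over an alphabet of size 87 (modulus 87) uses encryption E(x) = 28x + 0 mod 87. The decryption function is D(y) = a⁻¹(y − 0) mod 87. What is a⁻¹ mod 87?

Extended Euclidean algorithm:
87 = 3·28 + 3
28 = 9·3 + 1
3 = 3·1 + 0
Since gcd(28, 87) = 1, back-substitute to write 1 as a combination:
1 = 28 − 9·3
1 = −9·87 + 28·28
So 28·28 ≡ 1 (mod 87).

28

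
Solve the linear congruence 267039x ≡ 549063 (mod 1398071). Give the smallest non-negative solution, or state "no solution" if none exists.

First find gcd(267039, 1398071):
1398071 = 5*267039 + 62876
267039 = 4*62876 + 15535
62876 = 4*15535 + 736
15535 = 21*736 + 79
736 = 9*79 + 25
79 = 3*25 + 4
25 = 6*4 + 1
4 = 4*1 + 0
gcd = 1, so a unique solution mod 1398071 exists.
Back-substitute for the Bézout coefficients:
1 = 25 − 6·4
1 = −6·79 + 19·25
1 = 19·736 − 177·79
1 = −177·15535 + 3736·736
1 = 3736·62876 − 15121·15535
1 = −15121·267039 + 64220·62876
1 = 64220·1398071 − 336221·267039
So 267039·(-336221) ≡ 1 (mod 1398071), giving 267039⁻¹ ≡ 1061850.
x ≡ 267039⁻¹·549063 ≡ 1061850·549063 ≡ 376201 (mod 1398071).

376201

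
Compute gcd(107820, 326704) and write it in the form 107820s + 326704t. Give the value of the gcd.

Euclidean algorithm:
326704 = 3·107820 + 3244
107820 = 33·3244 + 768
3244 = 4·768 + 172
768 = 4·172 + 80
172 = 2·80 + 12
80 = 6·12 + 8
12 = 1·8 + 4
8 = 2·4 + 0
gcd(107820, 326704) = 4.
Express as a combination:
4 = 12 − 8
4 = −80 + 7·12
4 = 7·172 − 15·80
4 = −15·768 + 67·172
4 = 67·3244 − 283·768
4 = −283·107820 + 9406·3244
4 = 9406·326704 − 28501·107820
So 4 = (9406)·326704 + (-28501)·107820.

4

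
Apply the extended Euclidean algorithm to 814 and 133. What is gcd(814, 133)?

Apply Euclid's algorithm to 814 and 133:
814 = 6×133 + 16
133 = 8×16 + 5
16 = 3×5 + 1
5 = 5×1 + 0
gcd(814, 133) = 1.
Express as a combination:
1 = 16 − 3·5
1 = −3·133 + 25·16
1 = 25·814 − 153·133
So 1 = (25)·814 + (-153)·133.

1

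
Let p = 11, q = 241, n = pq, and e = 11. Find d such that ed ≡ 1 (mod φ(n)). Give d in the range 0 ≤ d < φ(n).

φ(n) = (p−1)(q−1) = 10·240 = 2400.
Need d with 11·d ≡ 1 (mod 2400). Apply the extended Euclidean algorithm:
2400 = 218·11 + 2
11 = 5·2 + 1
2 = 2·1 + 0
Back-substitute:
1 = 11 − 5·2
1 = −5·2400 + 1091·11
So 11·1091 ≡ 1 (mod 2400), hence d = 1091.

1091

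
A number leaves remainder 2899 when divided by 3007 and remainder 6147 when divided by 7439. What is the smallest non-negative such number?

21400711

Write x = 2899 + 3007·k. Then 3007·k ≡ 6147 − 2899 ≡ 3248 (mod 7439).
Need 3007⁻¹ mod 7439. Extended Euclid on (7439, 3007):
7439 = 2*3007 + 1425
3007 = 2*1425 + 157
1425 = 9*157 + 12
157 = 13*12 + 1
12 = 12*1 + 0
Back-substitute:
1 = 157 − 13·12
1 = −13·1425 + 118·157
1 = 118·3007 − 249·1425
1 = −249·7439 + 616·3007
3007⁻¹ ≡ 616 (mod 7439), so k ≡ 616·3248 ≡ 7116 (mod 7439).
x = 2899 + 3007·7116 = 21400711.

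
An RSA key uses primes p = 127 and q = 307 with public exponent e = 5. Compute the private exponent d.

30845

φ(n) = (p−1)(q−1) = 126·306 = 38556.
Need d with 5·d ≡ 1 (mod 38556). Apply the extended Euclidean algorithm:
38556 = 7711×5 + 1
5 = 5×1 + 0
Back-substitute:
1 = 38556 − 7711·5
So 5·(-7711) ≡ 1 (mod 38556), hence d ≡ -7711 ≡ 30845 (mod 38556).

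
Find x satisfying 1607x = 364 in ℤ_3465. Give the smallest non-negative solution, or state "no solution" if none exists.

287

First find gcd(1607, 3465):
3465 = 2·1607 + 251
1607 = 6·251 + 101
251 = 2·101 + 49
101 = 2·49 + 3
49 = 16·3 + 1
3 = 3·1 + 0
gcd = 1, so a unique solution mod 3465 exists.
Back-substitute for the Bézout coefficients:
1 = 49 − 16·3
1 = −16·101 + 33·49
1 = 33·251 − 82·101
1 = −82·1607 + 525·251
1 = 525·3465 − 1132·1607
So 1607·(-1132) ≡ 1 (mod 3465), giving 1607⁻¹ ≡ 2333.
x ≡ 1607⁻¹·364 ≡ 2333·364 ≡ 287 (mod 3465).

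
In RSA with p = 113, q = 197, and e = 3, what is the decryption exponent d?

φ(n) = (p−1)(q−1) = 112·196 = 21952.
Need d with 3·d ≡ 1 (mod 21952). Apply the extended Euclidean algorithm:
21952 = 7317×3 + 1
3 = 3×1 + 0
Back-substitute:
1 = 21952 − 7317·3
So 3·(-7317) ≡ 1 (mod 21952), hence d ≡ -7317 ≡ 14635 (mod 21952).

14635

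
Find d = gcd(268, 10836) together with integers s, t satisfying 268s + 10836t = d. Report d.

Euclidean algorithm:
10836 = 40×268 + 116
268 = 2×116 + 36
116 = 3×36 + 8
36 = 4×8 + 4
8 = 2×4 + 0
gcd(268, 10836) = 4.
Express as a combination:
4 = 36 − 4·8
4 = −4·116 + 13·36
4 = 13·268 − 30·116
4 = −30·10836 + 1213·268
So 4 = (-30)·10836 + (1213)·268.

4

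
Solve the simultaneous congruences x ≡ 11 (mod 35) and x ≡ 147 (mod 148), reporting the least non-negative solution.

2811

Write x = 11 + 35·k. Then 35·k ≡ 147 − 11 ≡ 136 (mod 148).
Need 35⁻¹ mod 148. Extended Euclid on (148, 35):
148 = 4*35 + 8
35 = 4*8 + 3
8 = 2*3 + 2
3 = 1*2 + 1
2 = 2*1 + 0
Back-substitute:
1 = 3 − 2
1 = −8 + 3·3
1 = 3·35 − 13·8
1 = −13·148 + 55·35
35⁻¹ ≡ 55 (mod 148), so k ≡ 55·136 ≡ 80 (mod 148).
x = 11 + 35·80 = 2811.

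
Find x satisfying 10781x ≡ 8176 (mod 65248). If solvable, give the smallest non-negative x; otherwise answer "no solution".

First find gcd(10781, 65248):
65248 = 6*10781 + 562
10781 = 19*562 + 103
562 = 5*103 + 47
103 = 2*47 + 9
47 = 5*9 + 2
9 = 4*2 + 1
2 = 2*1 + 0
gcd = 1, so a unique solution mod 65248 exists.
Back-substitute for the Bézout coefficients:
1 = 9 − 4·2
1 = −4·47 + 21·9
1 = 21·103 − 46·47
1 = −46·562 + 251·103
1 = 251·10781 − 4815·562
1 = −4815·65248 + 29141·10781
So 10781·(29141) ≡ 1 (mod 65248), giving 10781⁻¹ ≡ 29141.
x ≡ 10781⁻¹·8176 ≡ 29141·8176 ≡ 36368 (mod 65248).

36368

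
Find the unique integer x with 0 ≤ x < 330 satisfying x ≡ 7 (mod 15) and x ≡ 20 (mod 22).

Write x = 7 + 15·k. Then 15·k ≡ 20 − 7 ≡ 13 (mod 22).
Need 15⁻¹ mod 22. Extended Euclid on (22, 15):
22 = 1×15 + 7
15 = 2×7 + 1
7 = 7×1 + 0
Back-substitute:
1 = 15 − 2·7
1 = −2·22 + 3·15
15⁻¹ ≡ 3 (mod 22), so k ≡ 3·13 ≡ 17 (mod 22).
x = 7 + 15·17 = 262.

262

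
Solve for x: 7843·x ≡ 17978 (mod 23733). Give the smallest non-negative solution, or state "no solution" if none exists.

First find gcd(7843, 23733):
23733 = 3×7843 + 204
7843 = 38×204 + 91
204 = 2×91 + 22
91 = 4×22 + 3
22 = 7×3 + 1
3 = 3×1 + 0
gcd = 1, so a unique solution mod 23733 exists.
Back-substitute for the Bézout coefficients:
1 = 22 − 7·3
1 = −7·91 + 29·22
1 = 29·204 − 65·91
1 = −65·7843 + 2499·204
1 = 2499·23733 − 7562·7843
So 7843·(-7562) ≡ 1 (mod 23733), giving 7843⁻¹ ≡ 16171.
x ≡ 7843⁻¹·17978 ≡ 16171·17978 ≡ 16721 (mod 23733).

16721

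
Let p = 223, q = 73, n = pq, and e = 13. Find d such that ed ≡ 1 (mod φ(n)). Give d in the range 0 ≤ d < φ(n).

13525

φ(n) = (p−1)(q−1) = 222·72 = 15984.
Need d with 13·d ≡ 1 (mod 15984). Apply the extended Euclidean algorithm:
15984 = 1229·13 + 7
13 = 1·7 + 6
7 = 1·6 + 1
6 = 6·1 + 0
Back-substitute:
1 = 7 − 6
1 = −13 + 2·7
1 = 2·15984 − 2459·13
So 13·(-2459) ≡ 1 (mod 15984), hence d ≡ -2459 ≡ 13525 (mod 15984).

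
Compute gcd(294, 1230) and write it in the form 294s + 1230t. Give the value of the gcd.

6

Apply Euclid's algorithm to 1230 and 294:
1230 = 4*294 + 54
294 = 5*54 + 24
54 = 2*24 + 6
24 = 4*6 + 0
gcd(294, 1230) = 6.
Working backward:
6 = 54 − 2·24
6 = −2·294 + 11·54
6 = 11·1230 − 46·294
So 6 = (11)·1230 + (-46)·294.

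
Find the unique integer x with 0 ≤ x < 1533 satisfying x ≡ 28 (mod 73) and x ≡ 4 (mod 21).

Write x = 28 + 73·k. Then 73·k ≡ 4 − 28 ≡ 18 (mod 21).
Need 73⁻¹ mod 21. Extended Euclid on (21, 10):
21 = 2×10 + 1
10 = 10×1 + 0
Back-substitute:
1 = 21 − 2·10
73⁻¹ ≡ 19 (mod 21), so k ≡ 19·18 ≡ 6 (mod 21).
x = 28 + 73·6 = 466.

466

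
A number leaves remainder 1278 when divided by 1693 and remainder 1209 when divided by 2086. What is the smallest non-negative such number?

Write x = 1278 + 1693·k. Then 1693·k ≡ 1209 − 1278 ≡ 2017 (mod 2086).
Need 1693⁻¹ mod 2086. Extended Euclid on (2086, 1693):
2086 = 1*1693 + 393
1693 = 4*393 + 121
393 = 3*121 + 30
121 = 4*30 + 1
30 = 30*1 + 0
Back-substitute:
1 = 121 − 4·30
1 = −4·393 + 13·121
1 = 13·1693 − 56·393
1 = −56·2086 + 69·1693
1693⁻¹ ≡ 69 (mod 2086), so k ≡ 69·2017 ≡ 1497 (mod 2086).
x = 1278 + 1693·1497 = 2535699.

2535699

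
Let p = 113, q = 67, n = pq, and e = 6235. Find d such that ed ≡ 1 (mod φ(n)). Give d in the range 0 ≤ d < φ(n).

115

φ(n) = (p−1)(q−1) = 112·66 = 7392.
Need d with 6235·d ≡ 1 (mod 7392). Apply the extended Euclidean algorithm:
7392 = 1·6235 + 1157
6235 = 5·1157 + 450
1157 = 2·450 + 257
450 = 1·257 + 193
257 = 1·193 + 64
193 = 3·64 + 1
64 = 64·1 + 0
Back-substitute:
1 = 193 − 3·64
1 = −3·257 + 4·193
1 = 4·450 − 7·257
1 = −7·1157 + 18·450
1 = 18·6235 − 97·1157
1 = −97·7392 + 115·6235
So 6235·115 ≡ 1 (mod 7392), hence d = 115.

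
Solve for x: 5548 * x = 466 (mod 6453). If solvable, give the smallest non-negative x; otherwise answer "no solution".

First find gcd(5548, 6453):
6453 = 1·5548 + 905
5548 = 6·905 + 118
905 = 7·118 + 79
118 = 1·79 + 39
79 = 2·39 + 1
39 = 39·1 + 0
gcd = 1, so a unique solution mod 6453 exists.
Back-substitute for the Bézout coefficients:
1 = 79 − 2·39
1 = −2·118 + 3·79
1 = 3·905 − 23·118
1 = −23·5548 + 141·905
1 = 141·6453 − 164·5548
So 5548·(-164) ≡ 1 (mod 6453), giving 5548⁻¹ ≡ 6289.
x ≡ 5548⁻¹·466 ≡ 6289·466 ≡ 1012 (mod 6453).

1012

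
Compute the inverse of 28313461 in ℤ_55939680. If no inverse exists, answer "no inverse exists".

gcd(55939680, 28313461) by repeated division:
55939680 = 1×28313461 + 27626219
28313461 = 1×27626219 + 687242
27626219 = 40×687242 + 136539
687242 = 5×136539 + 4547
136539 = 30×4547 + 129
4547 = 35×129 + 32
129 = 4×32 + 1
32 = 32×1 + 0
gcd = 1, so the inverse exists. Back-substitute:
1 = 129 − 4·32
1 = −4·4547 + 141·129
1 = 141·136539 − 4234·4547
1 = −4234·687242 + 21311·136539
1 = 21311·27626219 − 856674·687242
1 = −856674·28313461 + 877985·27626219
1 = 877985·55939680 − 1734659·28313461
Thus 28313461·(-1734659) ≡ 1 (mod 55939680); reducing, -1734659 mod 55939680 = 54205021.

54205021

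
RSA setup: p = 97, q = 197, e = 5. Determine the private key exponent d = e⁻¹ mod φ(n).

15053

φ(n) = (p−1)(q−1) = 96·196 = 18816.
Need d with 5·d ≡ 1 (mod 18816). Apply the extended Euclidean algorithm:
18816 = 3763×5 + 1
5 = 5×1 + 0
Back-substitute:
1 = 18816 − 3763·5
So 5·(-3763) ≡ 1 (mod 18816), hence d ≡ -3763 ≡ 15053 (mod 18816).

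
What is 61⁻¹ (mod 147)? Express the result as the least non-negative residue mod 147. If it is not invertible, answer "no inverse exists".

Extended Euclidean algorithm:
147 = 2·61 + 25
61 = 2·25 + 11
25 = 2·11 + 3
11 = 3·3 + 2
3 = 1·2 + 1
2 = 2·1 + 0
The gcd is 1. Working backward:
1 = 3 − 2
1 = −11 + 4·3
1 = 4·25 − 9·11
1 = −9·61 + 22·25
1 = 22·147 − 53·61
Thus 61·(-53) ≡ 1 (mod 147); reducing, -53 mod 147 = 94.

94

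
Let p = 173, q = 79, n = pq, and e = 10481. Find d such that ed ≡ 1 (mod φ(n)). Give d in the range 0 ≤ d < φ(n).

1673

φ(n) = (p−1)(q−1) = 172·78 = 13416.
Need d with 10481·d ≡ 1 (mod 13416). Apply the extended Euclidean algorithm:
13416 = 1·10481 + 2935
10481 = 3·2935 + 1676
2935 = 1·1676 + 1259
1676 = 1·1259 + 417
1259 = 3·417 + 8
417 = 52·8 + 1
8 = 8·1 + 0
Back-substitute:
1 = 417 − 52·8
1 = −52·1259 + 157·417
1 = 157·1676 − 209·1259
1 = −209·2935 + 366·1676
1 = 366·10481 − 1307·2935
1 = −1307·13416 + 1673·10481
So 10481·1673 ≡ 1 (mod 13416), hence d = 1673.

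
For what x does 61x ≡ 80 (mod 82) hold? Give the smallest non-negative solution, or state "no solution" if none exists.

4

First find gcd(61, 82):
82 = 1×61 + 21
61 = 2×21 + 19
21 = 1×19 + 2
19 = 9×2 + 1
2 = 2×1 + 0
gcd = 1, so a unique solution mod 82 exists.
Back-substitute for the Bézout coefficients:
1 = 19 − 9·2
1 = −9·21 + 10·19
1 = 10·61 − 29·21
1 = −29·82 + 39·61
So 61·(39) ≡ 1 (mod 82), giving 61⁻¹ ≡ 39.
x ≡ 61⁻¹·80 ≡ 39·80 ≡ 4 (mod 82).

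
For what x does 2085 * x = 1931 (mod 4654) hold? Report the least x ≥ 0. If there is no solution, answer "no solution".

First find gcd(2085, 4654):
4654 = 2×2085 + 484
2085 = 4×484 + 149
484 = 3×149 + 37
149 = 4×37 + 1
37 = 37×1 + 0
gcd = 1, so a unique solution mod 4654 exists.
Back-substitute for the Bézout coefficients:
1 = 149 − 4·37
1 = −4·484 + 13·149
1 = 13·2085 − 56·484
1 = −56·4654 + 125·2085
So 2085·(125) ≡ 1 (mod 4654), giving 2085⁻¹ ≡ 125.
x ≡ 2085⁻¹·1931 ≡ 125·1931 ≡ 4021 (mod 4654).

4021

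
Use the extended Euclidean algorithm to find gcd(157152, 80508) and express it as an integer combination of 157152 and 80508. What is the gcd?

Euclidean algorithm:
157152 = 1×80508 + 76644
80508 = 1×76644 + 3864
76644 = 19×3864 + 3228
3864 = 1×3228 + 636
3228 = 5×636 + 48
636 = 13×48 + 12
48 = 4×12 + 0
gcd(157152, 80508) = 12.
Working backward:
12 = 636 − 13·48
12 = −13·3228 + 66·636
12 = 66·3864 − 79·3228
12 = −79·76644 + 1567·3864
12 = 1567·80508 − 1646·76644
12 = −1646·157152 + 3213·80508
So 12 = (-1646)·157152 + (3213)·80508.

12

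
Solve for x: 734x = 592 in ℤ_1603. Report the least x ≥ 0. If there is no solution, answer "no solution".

1333

First find gcd(734, 1603):
1603 = 2·734 + 135
734 = 5·135 + 59
135 = 2·59 + 17
59 = 3·17 + 8
17 = 2·8 + 1
8 = 8·1 + 0
gcd = 1, so a unique solution mod 1603 exists.
Back-substitute for the Bézout coefficients:
1 = 17 − 2·8
1 = −2·59 + 7·17
1 = 7·135 − 16·59
1 = −16·734 + 87·135
1 = 87·1603 − 190·734
So 734·(-190) ≡ 1 (mod 1603), giving 734⁻¹ ≡ 1413.
x ≡ 734⁻¹·592 ≡ 1413·592 ≡ 1333 (mod 1603).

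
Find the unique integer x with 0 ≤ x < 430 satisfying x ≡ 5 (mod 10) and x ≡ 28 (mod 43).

Write x = 5 + 10·k. Then 10·k ≡ 28 − 5 ≡ 23 (mod 43).
Need 10⁻¹ mod 43. Extended Euclid on (43, 10):
43 = 4·10 + 3
10 = 3·3 + 1
3 = 3·1 + 0
Back-substitute:
1 = 10 − 3·3
1 = −3·43 + 13·10
10⁻¹ ≡ 13 (mod 43), so k ≡ 13·23 ≡ 41 (mod 43).
x = 5 + 10·41 = 415.

415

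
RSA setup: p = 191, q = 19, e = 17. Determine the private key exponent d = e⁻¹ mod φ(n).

φ(n) = (p−1)(q−1) = 190·18 = 3420.
Need d with 17·d ≡ 1 (mod 3420). Apply the extended Euclidean algorithm:
3420 = 201*17 + 3
17 = 5*3 + 2
3 = 1*2 + 1
2 = 2*1 + 0
Back-substitute:
1 = 3 − 2
1 = −17 + 6·3
1 = 6·3420 − 1207·17
So 17·(-1207) ≡ 1 (mod 3420), hence d ≡ -1207 ≡ 2213 (mod 3420).

2213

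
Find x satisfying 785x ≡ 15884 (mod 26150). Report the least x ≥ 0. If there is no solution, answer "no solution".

gcd(785, 26150):
26150 = 33·785 + 245
785 = 3·245 + 50
245 = 4·50 + 45
50 = 1·45 + 5
45 = 9·5 + 0
gcd = 5, but 5 ∤ 15884, so the congruence has no solution.

no solution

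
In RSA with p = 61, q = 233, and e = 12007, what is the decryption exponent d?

φ(n) = (p−1)(q−1) = 60·232 = 13920.
Need d with 12007·d ≡ 1 (mod 13920). Apply the extended Euclidean algorithm:
13920 = 1*12007 + 1913
12007 = 6*1913 + 529
1913 = 3*529 + 326
529 = 1*326 + 203
326 = 1*203 + 123
203 = 1*123 + 80
123 = 1*80 + 43
80 = 1*43 + 37
43 = 1*37 + 6
37 = 6*6 + 1
6 = 6*1 + 0
Back-substitute:
1 = 37 − 6·6
1 = −6·43 + 7·37
1 = 7·80 − 13·43
1 = −13·123 + 20·80
1 = 20·203 − 33·123
1 = −33·326 + 53·203
1 = 53·529 − 86·326
1 = −86·1913 + 311·529
1 = 311·12007 − 1952·1913
1 = −1952·13920 + 2263·12007
So 12007·2263 ≡ 1 (mod 13920), hence d = 2263.

2263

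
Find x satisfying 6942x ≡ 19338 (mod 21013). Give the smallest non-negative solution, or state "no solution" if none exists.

First find gcd(6942, 21013):
21013 = 3×6942 + 187
6942 = 37×187 + 23
187 = 8×23 + 3
23 = 7×3 + 2
3 = 1×2 + 1
2 = 2×1 + 0
gcd = 1, so a unique solution mod 21013 exists.
Back-substitute for the Bézout coefficients:
1 = 3 − 2
1 = −23 + 8·3
1 = 8·187 − 65·23
1 = −65·6942 + 2413·187
1 = 2413·21013 − 7304·6942
So 6942·(-7304) ≡ 1 (mod 21013), giving 6942⁻¹ ≡ 13709.
x ≡ 6942⁻¹·19338 ≡ 13709·19338 ≡ 4634 (mod 21013).

4634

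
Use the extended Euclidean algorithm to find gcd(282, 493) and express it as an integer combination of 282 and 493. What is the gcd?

Euclidean algorithm:
493 = 1·282 + 211
282 = 1·211 + 71
211 = 2·71 + 69
71 = 1·69 + 2
69 = 34·2 + 1
2 = 2·1 + 0
gcd(282, 493) = 1.
Working backward:
1 = 69 − 34·2
1 = −34·71 + 35·69
1 = 35·211 − 104·71
1 = −104·282 + 139·211
1 = 139·493 − 243·282
So 1 = (139)·493 + (-243)·282.

1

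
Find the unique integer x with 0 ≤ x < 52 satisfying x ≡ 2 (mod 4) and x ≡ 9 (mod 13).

22

Write x = 2 + 4·k. Then 4·k ≡ 9 − 2 ≡ 7 (mod 13).
Need 4⁻¹ mod 13. Extended Euclid on (13, 4):
13 = 3×4 + 1
4 = 4×1 + 0
Back-substitute:
1 = 13 − 3·4
4⁻¹ ≡ 10 (mod 13), so k ≡ 10·7 ≡ 5 (mod 13).
x = 2 + 4·5 = 22.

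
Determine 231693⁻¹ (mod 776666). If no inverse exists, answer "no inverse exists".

Compute gcd(231693, 776666):
776666 = 3*231693 + 81587
231693 = 2*81587 + 68519
81587 = 1*68519 + 13068
68519 = 5*13068 + 3179
13068 = 4*3179 + 352
3179 = 9*352 + 11
352 = 32*11 + 0
The gcd is 11, not 1, hence no inverse exists.

no inverse exists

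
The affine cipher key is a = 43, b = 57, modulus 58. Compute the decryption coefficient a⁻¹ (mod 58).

27

Apply the Euclidean algorithm to 58 and 43:
58 = 1·43 + 15
43 = 2·15 + 13
15 = 1·13 + 2
13 = 6·2 + 1
2 = 2·1 + 0
Since gcd(43, 58) = 1, back-substitute to write 1 as a combination:
1 = 13 − 6·2
1 = −6·15 + 7·13
1 = 7·43 − 20·15
1 = −20·58 + 27·43
So 43·27 ≡ 1 (mod 58).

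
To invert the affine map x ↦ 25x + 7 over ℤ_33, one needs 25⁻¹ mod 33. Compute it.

Extended Euclidean algorithm:
33 = 1×25 + 8
25 = 3×8 + 1
8 = 8×1 + 0
Since gcd(25, 33) = 1, back-substitute to write 1 as a combination:
1 = 25 − 3·8
1 = −3·33 + 4·25
So 25·4 ≡ 1 (mod 33).

4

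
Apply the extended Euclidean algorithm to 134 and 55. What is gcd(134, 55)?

1

Euclidean algorithm:
134 = 2·55 + 24
55 = 2·24 + 7
24 = 3·7 + 3
7 = 2·3 + 1
3 = 3·1 + 0
gcd(134, 55) = 1.
Back-substituting:
1 = 7 − 2·3
1 = −2·24 + 7·7
1 = 7·55 − 16·24
1 = −16·134 + 39·55
So 1 = (-16)·134 + (39)·55.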